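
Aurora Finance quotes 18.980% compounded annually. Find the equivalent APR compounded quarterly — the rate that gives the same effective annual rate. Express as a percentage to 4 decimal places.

17.7616%

Compounded annually, EAR = nominal = 0.189800.
Solve (1 + r/4)^4 = 1.189800: r/4 = 1.189800^(1/4) − 1 = 0.044404, so r = 0.177616 = 17.7616%.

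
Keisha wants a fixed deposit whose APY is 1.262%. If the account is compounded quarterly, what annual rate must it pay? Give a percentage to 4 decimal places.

(1 + r/4)^4 − 1 = 0.01262, so 1 + r/4 = 1.01262^(1/4).
r/4 = 0.003140, so r = 0.012561 = 1.2561%.

1.2561%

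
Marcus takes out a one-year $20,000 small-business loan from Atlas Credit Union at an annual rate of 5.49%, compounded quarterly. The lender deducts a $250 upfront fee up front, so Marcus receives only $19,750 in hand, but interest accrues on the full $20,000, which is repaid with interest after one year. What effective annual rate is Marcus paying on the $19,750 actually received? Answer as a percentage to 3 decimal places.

Amount owed after one year: 20,000 × (1 + 0.0549/4)^4 = 20,000 × 1.056041 = $21,120.81.
Effective rate on net proceeds: 21,120.81 / 19,750 − 1 = 0.069408 = 6.941%.

6.941%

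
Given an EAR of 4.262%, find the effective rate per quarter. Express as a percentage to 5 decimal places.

The per-quarter rate i satisfies (1 + i)^4 = 1 + 0.04262.
i = 1.04262^(1/4) − 1 = 0.0104888 = 1.04888%.

1.04888%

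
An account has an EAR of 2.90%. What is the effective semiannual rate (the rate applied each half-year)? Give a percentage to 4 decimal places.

The per-half-year rate i satisfies (1 + i)^2 = 1 + 0.0290.
i = 1.0290^(1/2) − 1 = 0.0143964 = 1.4396%.

1.4396%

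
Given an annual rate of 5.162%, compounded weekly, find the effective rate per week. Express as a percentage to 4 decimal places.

0.0993%

With a nominal annual rate compounded weekly, the periodic rate is the nominal rate divided by 52.
i = 0.05162 / 52 = 0.0009927 = 0.0993%.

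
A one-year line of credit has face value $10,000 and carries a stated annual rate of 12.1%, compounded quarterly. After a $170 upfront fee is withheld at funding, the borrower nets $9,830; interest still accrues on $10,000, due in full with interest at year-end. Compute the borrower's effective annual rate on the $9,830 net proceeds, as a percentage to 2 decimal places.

Amount owed after one year: 10,000 × (1 + 0.121/4)^4 = 10,000 × 1.126602 = $11,266.02.
Effective rate on net proceeds: 11,266.02 / 9,830 − 1 = 0.146085 = 14.61%.

14.61%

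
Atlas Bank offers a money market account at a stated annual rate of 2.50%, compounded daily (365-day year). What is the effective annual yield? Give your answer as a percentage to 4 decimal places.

2.5314%

EAR = (1 + 0.0250/365)^365 − 1.
= 1.025314 − 1 = 2.5314%.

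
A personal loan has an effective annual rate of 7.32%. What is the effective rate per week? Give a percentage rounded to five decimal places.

The per-week rate i satisfies (1 + i)^52 = 1 + 0.0732.
i = 1.0732^(1/52) − 1 = 0.0013595 = 0.13595%.

0.13595%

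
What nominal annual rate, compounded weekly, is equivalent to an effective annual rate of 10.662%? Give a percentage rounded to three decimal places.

(1 + r/52)^52 − 1 = 0.10662, so 1 + r/52 = 1.10662^(1/52).
r/52 = 0.001950, so r = 0.101409 = 10.141%.

10.141%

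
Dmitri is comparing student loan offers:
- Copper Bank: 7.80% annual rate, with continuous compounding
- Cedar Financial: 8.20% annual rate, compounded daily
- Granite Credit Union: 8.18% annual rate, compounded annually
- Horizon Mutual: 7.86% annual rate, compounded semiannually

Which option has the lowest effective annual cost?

Horizon Mutual

Copper Bank: e^0.0780 − 1 = 8.112%
Cedar Financial: (1 + 0.0820/365)^365 − 1 = 8.545%
Granite Credit Union: compounded annually, EAR = 8.180%
Horizon Mutual: (1 + 0.0786/2)^2 − 1 = 8.014%
The lowest effective annual rate is Horizon Mutual at 8.014%.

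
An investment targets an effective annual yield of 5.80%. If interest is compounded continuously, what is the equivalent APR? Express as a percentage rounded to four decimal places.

5.6380%

Continuous: nominal r satisfies e^r − 1 = 0.0580.
r = ln(1 + 0.0580) = ln(1.0580) = 0.056380 = 5.6380%.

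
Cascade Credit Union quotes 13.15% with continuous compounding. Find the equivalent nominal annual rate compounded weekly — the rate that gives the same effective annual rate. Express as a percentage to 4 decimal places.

EAR under continuous compounding: e^0.1315 − 1 = 0.140538.
Solve (1 + r/52)^52 = 1.140538: r/52 = 1.140538^(1/52) − 1 = 0.002532, so r = 0.131666 = 13.1666%.

13.1666%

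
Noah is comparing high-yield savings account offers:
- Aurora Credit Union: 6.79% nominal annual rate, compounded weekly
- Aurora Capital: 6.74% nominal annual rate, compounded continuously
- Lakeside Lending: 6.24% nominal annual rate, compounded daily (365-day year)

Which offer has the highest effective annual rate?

Aurora Credit Union

Aurora Credit Union: (1 + 0.0679/52)^52 − 1 = 7.021%
Aurora Capital: e^0.0674 − 1 = 6.972%
Lakeside Lending: (1 + 0.0624/365)^365 − 1 = 6.438%
The highest effective annual rate is Aurora Credit Union at 7.021%.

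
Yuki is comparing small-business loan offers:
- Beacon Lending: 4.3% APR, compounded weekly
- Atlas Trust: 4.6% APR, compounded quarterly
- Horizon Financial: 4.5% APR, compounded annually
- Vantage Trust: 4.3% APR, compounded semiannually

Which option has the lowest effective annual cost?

Beacon Lending: (1 + 0.043/52)^52 − 1 = 4.392%
Atlas Trust: (1 + 0.046/4)^4 − 1 = 4.680%
Horizon Financial: compounded annually, EAR = 4.500%
Vantage Trust: (1 + 0.043/2)^2 − 1 = 4.346%
The lowest effective annual rate is Vantage Trust at 4.346%.

Vantage Trust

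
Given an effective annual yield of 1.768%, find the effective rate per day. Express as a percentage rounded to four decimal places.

0.0048%

The per-day rate i satisfies (1 + i)^365 = 1 + 0.01768.
i = 1.01768^(1/365) − 1 = 0.0000480 = 0.0048%.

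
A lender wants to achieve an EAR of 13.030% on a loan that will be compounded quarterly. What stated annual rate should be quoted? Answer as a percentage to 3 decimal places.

12.438%

(1 + r/4)^4 − 1 = 0.13030, so 1 + r/4 = 1.13030^(1/4).
r/4 = 0.031094, so r = 0.124378 = 12.438%.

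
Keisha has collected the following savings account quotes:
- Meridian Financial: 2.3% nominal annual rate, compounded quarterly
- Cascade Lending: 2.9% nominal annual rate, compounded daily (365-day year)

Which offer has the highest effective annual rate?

Cascade Lending

Meridian Financial: (1 + 0.023/4)^4 − 1 = 2.320%
Cascade Lending: (1 + 0.029/365)^365 − 1 = 2.942%
The highest effective annual rate is Cascade Lending at 2.942%.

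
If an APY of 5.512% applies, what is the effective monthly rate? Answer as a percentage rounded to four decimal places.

0.4481%

The per-month rate i satisfies (1 + i)^12 = 1 + 0.05512.
i = 1.05512^(1/12) − 1 = 0.0044812 = 0.4481%.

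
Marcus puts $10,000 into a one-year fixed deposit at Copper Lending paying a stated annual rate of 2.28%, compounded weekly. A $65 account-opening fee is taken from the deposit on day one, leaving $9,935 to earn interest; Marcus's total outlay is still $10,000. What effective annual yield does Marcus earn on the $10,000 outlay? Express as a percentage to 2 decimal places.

1.64%

Value after one year: 9,935 × (1 + 0.0228/52)^52 = 9,935 × 1.023057 = $10,164.07.
Effective yield on the $10,000 outlay: 10,164.07 / 10,000 − 1 = 0.016407 = 1.64%.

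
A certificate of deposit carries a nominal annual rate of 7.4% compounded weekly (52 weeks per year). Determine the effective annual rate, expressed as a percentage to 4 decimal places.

7.6750%

EAR = (1 + 0.074/52)^52 − 1.
= (1 + 0.001423)^52 − 1 = 1.076750 − 1 = 7.6750%.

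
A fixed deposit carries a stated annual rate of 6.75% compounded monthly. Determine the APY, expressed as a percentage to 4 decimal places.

6.9628%

EAR = (1 + 0.0675/12)^12 − 1.
= (1 + 0.005625)^12 − 1 = 1.069628 − 1 = 6.9628%.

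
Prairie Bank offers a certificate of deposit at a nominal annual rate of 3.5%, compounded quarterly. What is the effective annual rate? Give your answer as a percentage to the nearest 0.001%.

3.546%

EAR = (1 + 0.035/4)^4 − 1.
= 1.035462 − 1 = 3.546%.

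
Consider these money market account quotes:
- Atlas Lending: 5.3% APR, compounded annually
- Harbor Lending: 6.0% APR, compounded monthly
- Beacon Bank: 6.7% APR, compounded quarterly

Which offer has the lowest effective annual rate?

Atlas Lending: compounded annually, EAR = 5.300%
Harbor Lending: (1 + 0.060/12)^12 − 1 = 6.168%
Beacon Bank: (1 + 0.067/4)^4 − 1 = 6.870%
The lowest effective annual rate is Atlas Lending at 5.300%.

Atlas Lending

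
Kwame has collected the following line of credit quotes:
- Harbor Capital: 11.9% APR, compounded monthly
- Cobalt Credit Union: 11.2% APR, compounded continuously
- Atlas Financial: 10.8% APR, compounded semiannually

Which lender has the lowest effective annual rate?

Atlas Financial

Harbor Capital: (1 + 0.119/12)^12 − 1 = 12.571%
Cobalt Credit Union: e^0.112 − 1 = 11.851%
Atlas Financial: (1 + 0.108/2)^2 − 1 = 11.092%
The lowest effective annual rate is Atlas Financial at 11.092%.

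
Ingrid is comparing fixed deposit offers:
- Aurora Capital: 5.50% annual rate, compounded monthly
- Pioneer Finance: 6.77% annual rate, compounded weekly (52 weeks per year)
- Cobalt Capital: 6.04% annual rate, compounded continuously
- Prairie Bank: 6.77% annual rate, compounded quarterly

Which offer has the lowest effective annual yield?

Aurora Capital

Aurora Capital: (1 + 0.0550/12)^12 − 1 = 5.641%
Pioneer Finance: (1 + 0.0677/52)^52 − 1 = 7.000%
Cobalt Capital: e^0.0604 − 1 = 6.226%
Prairie Bank: (1 + 0.0677/4)^4 − 1 = 6.944%
The lowest effective annual rate is Aurora Capital at 5.641%.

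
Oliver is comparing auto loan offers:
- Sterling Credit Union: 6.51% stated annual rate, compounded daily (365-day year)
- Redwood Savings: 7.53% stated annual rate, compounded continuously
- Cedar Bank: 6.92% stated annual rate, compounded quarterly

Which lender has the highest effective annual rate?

Redwood Savings

Sterling Credit Union: (1 + 0.0651/365)^365 − 1 = 6.726%
Redwood Savings: e^0.0753 − 1 = 7.821%
Cedar Bank: (1 + 0.0692/4)^4 − 1 = 7.102%
The highest effective annual rate is Redwood Savings at 7.821%.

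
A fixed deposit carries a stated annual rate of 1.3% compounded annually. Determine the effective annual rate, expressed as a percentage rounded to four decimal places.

1.3000%

Annual compounding means the effective rate equals the nominal rate: 1.3000%.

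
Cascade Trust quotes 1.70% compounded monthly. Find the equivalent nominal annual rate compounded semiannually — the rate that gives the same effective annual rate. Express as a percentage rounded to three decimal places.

EAR = (1 + 0.0170/12)^12 − 1 = 0.017133.
Solve (1 + r/2)^2 = 1.017133: r/2 = 1.017133^(1/2) − 1 = 0.008530, so r = 0.017060 = 1.706%.

1.706%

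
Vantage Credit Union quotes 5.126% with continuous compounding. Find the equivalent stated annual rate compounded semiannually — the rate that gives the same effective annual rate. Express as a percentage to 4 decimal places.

EAR under continuous compounding: e^0.05126 − 1 = 0.052597.
Solve (1 + r/2)^2 = 1.052597: r/2 = 1.052597^(1/2) − 1 = 0.025961, so r = 0.051923 = 5.1923%.

5.1923%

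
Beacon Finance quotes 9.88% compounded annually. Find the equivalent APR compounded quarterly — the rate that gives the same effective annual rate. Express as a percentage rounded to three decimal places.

9.534%

Compounded annually, EAR = nominal = 0.098800.
Solve (1 + r/4)^4 = 1.098800: r/4 = 1.098800^(1/4) − 1 = 0.023834, so r = 0.095337 = 9.534%.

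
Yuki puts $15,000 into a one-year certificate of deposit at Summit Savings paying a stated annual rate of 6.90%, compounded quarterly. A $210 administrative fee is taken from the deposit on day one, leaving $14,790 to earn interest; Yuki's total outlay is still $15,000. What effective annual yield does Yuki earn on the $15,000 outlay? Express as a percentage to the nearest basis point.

Value after one year: 14,790 × (1 + 0.0690/4)^4 = 14,790 × 1.070806 = $15,837.22.
Effective yield on the $15,000 outlay: 15,837.22 / 15,000 − 1 = 0.055815 = 5.58%.

5.58%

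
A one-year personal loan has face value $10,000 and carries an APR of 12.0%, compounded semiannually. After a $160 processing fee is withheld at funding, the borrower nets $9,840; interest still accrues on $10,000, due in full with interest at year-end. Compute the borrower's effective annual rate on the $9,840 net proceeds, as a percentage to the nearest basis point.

Amount owed after one year: 10,000 × (1 + 0.120/2)^2 = 10,000 × 1.123600 = $11,236.00.
Effective rate on net proceeds: 11,236.00 / 9,840 − 1 = 0.141870 = 14.19%.

14.19%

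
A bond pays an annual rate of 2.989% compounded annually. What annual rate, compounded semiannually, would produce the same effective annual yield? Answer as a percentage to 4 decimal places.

Compounded annually, EAR = nominal = 0.029890.
Solve (1 + r/2)^2 = 1.029890: r/2 = 1.029890^(1/2) − 1 = 0.014835, so r = 0.029670 = 2.9670%.

2.9670%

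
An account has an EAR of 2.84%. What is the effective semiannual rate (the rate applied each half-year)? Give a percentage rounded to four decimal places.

1.4101%

The per-half-year rate i satisfies (1 + i)^2 = 1 + 0.0284.
i = 1.0284^(1/2) − 1 = 0.0141006 = 1.4101%.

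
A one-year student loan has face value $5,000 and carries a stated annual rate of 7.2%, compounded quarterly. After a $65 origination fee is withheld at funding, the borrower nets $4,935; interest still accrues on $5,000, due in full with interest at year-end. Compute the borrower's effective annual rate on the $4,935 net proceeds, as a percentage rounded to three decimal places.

8.811%

Amount owed after one year: 5,000 × (1 + 0.072/4)^4 = 5,000 × 1.073967 = $5,369.84.
Effective rate on net proceeds: 5,369.84 / 4,935 − 1 = 0.088113 = 8.811%.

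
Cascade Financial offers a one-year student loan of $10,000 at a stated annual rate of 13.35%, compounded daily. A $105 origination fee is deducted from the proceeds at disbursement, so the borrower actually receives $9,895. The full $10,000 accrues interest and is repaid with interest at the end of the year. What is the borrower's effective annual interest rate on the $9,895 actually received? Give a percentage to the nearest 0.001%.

Amount owed after one year: 10,000 × (1 + 0.1335/365)^365 = 10,000 × 1.142793 = $11,427.93.
Effective rate on net proceeds: 11,427.93 / 9,895 − 1 = 0.154920 = 15.492%.

15.492%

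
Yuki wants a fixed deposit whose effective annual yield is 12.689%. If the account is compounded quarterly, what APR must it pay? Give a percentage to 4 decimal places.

12.1263%

(1 + r/4)^4 − 1 = 0.12689, so 1 + r/4 = 1.12689^(1/4).
r/4 = 0.030316, so r = 0.121263 = 12.1263%.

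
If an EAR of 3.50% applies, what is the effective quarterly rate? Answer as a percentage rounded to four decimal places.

0.8637%

The per-quarter rate i satisfies (1 + i)^4 = 1 + 0.0350.
i = 1.0350^(1/4) − 1 = 0.0086374 = 0.8637%.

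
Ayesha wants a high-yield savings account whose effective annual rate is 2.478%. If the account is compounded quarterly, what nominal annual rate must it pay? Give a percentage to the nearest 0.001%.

2.455%

(1 + r/4)^4 − 1 = 0.02478, so 1 + r/4 = 1.02478^(1/4).
r/4 = 0.006138, so r = 0.024553 = 2.455%.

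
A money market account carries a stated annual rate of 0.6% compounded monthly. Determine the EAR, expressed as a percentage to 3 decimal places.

0.602%

EAR = (1 + 0.006/12)^12 − 1.
= (1 + 0.000500)^12 − 1 = 1.006017 − 1 = 0.602%.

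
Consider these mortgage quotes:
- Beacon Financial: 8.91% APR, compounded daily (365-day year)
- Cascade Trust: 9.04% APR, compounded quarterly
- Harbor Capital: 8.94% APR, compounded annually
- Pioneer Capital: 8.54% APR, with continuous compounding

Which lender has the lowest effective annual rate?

Beacon Financial: (1 + 0.0891/365)^365 − 1 = 9.318%
Cascade Trust: (1 + 0.0904/4)^4 − 1 = 9.351%
Harbor Capital: compounded annually, EAR = 8.940%
Pioneer Capital: e^0.0854 − 1 = 8.915%
The lowest effective annual rate is Pioneer Capital at 8.915%.

Pioneer Capital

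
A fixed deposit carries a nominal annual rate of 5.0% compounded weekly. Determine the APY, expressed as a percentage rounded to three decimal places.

5.125%

EAR = (1 + 0.050/52)^52 − 1.
= (1 + 0.000962)^52 − 1 = 1.051246 − 1 = 5.125%.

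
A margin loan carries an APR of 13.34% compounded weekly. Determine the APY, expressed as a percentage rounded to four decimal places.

EAR = (1 + 0.1334/52)^52 − 1.
= (1 + 0.002565)^52 − 1 = 1.142512 − 1 = 14.2512%.

14.2512%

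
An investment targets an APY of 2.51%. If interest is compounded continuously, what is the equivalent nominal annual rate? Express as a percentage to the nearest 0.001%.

Continuous: nominal r satisfies e^r − 1 = 0.0251.
r = ln(1 + 0.0251) = ln(1.0251) = 0.024790 = 2.479%.

2.479%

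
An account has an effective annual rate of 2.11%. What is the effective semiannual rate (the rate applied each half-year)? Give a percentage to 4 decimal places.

The per-half-year rate i satisfies (1 + i)^2 = 1 + 0.0211.
i = 1.0211^(1/2) − 1 = 0.0104949 = 1.0495%.

1.0495%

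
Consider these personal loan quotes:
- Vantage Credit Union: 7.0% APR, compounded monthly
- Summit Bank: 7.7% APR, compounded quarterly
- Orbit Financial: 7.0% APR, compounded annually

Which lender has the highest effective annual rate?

Summit Bank

Vantage Credit Union: (1 + 0.070/12)^12 − 1 = 7.229%
Summit Bank: (1 + 0.077/4)^4 − 1 = 7.925%
Orbit Financial: compounded annually, EAR = 7.000%
The highest effective annual rate is Summit Bank at 7.925%.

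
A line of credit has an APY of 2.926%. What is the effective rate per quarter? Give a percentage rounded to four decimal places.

0.7236%

The per-quarter rate i satisfies (1 + i)^4 = 1 + 0.02926.
i = 1.02926^(1/4) − 1 = 0.0072361 = 0.7236%.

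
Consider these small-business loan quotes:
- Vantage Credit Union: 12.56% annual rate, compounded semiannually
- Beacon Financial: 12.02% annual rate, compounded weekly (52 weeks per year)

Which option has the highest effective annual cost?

Vantage Credit Union

Vantage Credit Union: (1 + 0.1256/2)^2 − 1 = 12.954%
Beacon Financial: (1 + 0.1202/52)^52 − 1 = 12.757%
The highest effective annual rate is Vantage Credit Union at 12.954%.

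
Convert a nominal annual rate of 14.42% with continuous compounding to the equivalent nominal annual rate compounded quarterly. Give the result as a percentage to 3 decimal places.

14.683%

EAR under continuous compounding: e^0.1442 − 1 = 0.155115.
Solve (1 + r/4)^4 = 1.155115: r/4 = 1.155115^(1/4) − 1 = 0.036708, so r = 0.146831 = 14.683%.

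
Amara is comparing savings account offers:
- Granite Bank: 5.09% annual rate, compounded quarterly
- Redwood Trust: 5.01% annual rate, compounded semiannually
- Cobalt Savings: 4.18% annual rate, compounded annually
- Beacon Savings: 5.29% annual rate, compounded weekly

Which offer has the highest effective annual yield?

Granite Bank: (1 + 0.0509/4)^4 − 1 = 5.188%
Redwood Trust: (1 + 0.0501/2)^2 − 1 = 5.073%
Cobalt Savings: compounded annually, EAR = 4.180%
Beacon Savings: (1 + 0.0529/52)^52 − 1 = 5.430%
The highest effective annual rate is Beacon Savings at 5.430%.

Beacon Savings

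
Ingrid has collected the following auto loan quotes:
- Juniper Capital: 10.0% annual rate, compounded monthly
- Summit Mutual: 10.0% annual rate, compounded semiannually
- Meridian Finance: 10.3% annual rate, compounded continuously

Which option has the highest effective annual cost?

Juniper Capital: (1 + 0.100/12)^12 − 1 = 10.471%
Summit Mutual: (1 + 0.100/2)^2 − 1 = 10.250%
Meridian Finance: e^0.103 − 1 = 10.849%
The highest effective annual rate is Meridian Finance at 10.849%.

Meridian Finance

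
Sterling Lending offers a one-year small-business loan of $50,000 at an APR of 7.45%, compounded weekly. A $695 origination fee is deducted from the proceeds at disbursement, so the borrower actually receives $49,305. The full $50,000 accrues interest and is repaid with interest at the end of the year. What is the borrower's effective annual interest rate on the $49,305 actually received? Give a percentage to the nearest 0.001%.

Amount owed after one year: 50,000 × (1 + 0.0745/52)^52 = 50,000 × 1.077288 = $53,864.40.
Effective rate on net proceeds: 53,864.40 / 49,305 − 1 = 0.092473 = 9.247%.

9.247%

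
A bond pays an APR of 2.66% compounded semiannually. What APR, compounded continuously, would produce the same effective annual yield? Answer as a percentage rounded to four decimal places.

EAR = (1 + 0.0266/2)^2 − 1 = 0.026777.
Equivalent continuous rate: r = ln(1 + 0.026777) = 0.026425 = 2.6425%.

2.6425%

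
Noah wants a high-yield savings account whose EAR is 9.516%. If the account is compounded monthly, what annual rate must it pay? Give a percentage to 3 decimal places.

9.125%

(1 + r/12)^12 − 1 = 0.09516, so 1 + r/12 = 1.09516^(1/12).
r/12 = 0.007604, so r = 0.091246 = 9.125%.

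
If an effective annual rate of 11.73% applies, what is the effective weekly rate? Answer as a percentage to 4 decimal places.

0.2135%

The per-week rate i satisfies (1 + i)^52 = 1 + 0.1173.
i = 1.1173^(1/52) − 1 = 0.0021353 = 0.2135%.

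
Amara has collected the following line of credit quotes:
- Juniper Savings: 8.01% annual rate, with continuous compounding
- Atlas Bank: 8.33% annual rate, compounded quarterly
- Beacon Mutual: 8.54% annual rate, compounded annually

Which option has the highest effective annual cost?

Juniper Savings: e^0.0801 − 1 = 8.340%
Atlas Bank: (1 + 0.0833/4)^4 − 1 = 8.594%
Beacon Mutual: compounded annually, EAR = 8.540%
The highest effective annual rate is Atlas Bank at 8.594%.

Atlas Bank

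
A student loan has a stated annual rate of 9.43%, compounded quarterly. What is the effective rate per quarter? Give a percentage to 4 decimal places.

2.3575%

With a nominal annual rate compounded quarterly, the periodic rate is the nominal rate divided by 4.
i = 0.0943 / 4 = 0.0235750 = 2.3575%.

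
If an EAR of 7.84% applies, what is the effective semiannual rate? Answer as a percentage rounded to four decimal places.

3.8460%

The per-half-year rate i satisfies (1 + i)^2 = 1 + 0.0784.
i = 1.0784^(1/2) − 1 = 0.0384604 = 3.8460%.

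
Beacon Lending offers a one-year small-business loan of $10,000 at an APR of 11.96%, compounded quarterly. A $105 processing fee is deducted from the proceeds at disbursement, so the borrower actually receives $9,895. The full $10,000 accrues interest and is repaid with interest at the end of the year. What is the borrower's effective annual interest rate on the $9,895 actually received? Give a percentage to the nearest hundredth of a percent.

Amount owed after one year: 10,000 × (1 + 0.1196/4)^4 = 10,000 × 1.125072 = $11,250.72.
Effective rate on net proceeds: 11,250.72 / 9,895 − 1 = 0.137010 = 13.70%.

13.70%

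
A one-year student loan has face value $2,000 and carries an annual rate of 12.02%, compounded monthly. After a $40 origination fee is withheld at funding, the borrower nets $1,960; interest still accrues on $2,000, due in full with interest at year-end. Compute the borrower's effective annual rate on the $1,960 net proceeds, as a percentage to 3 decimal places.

15.005%

Amount owed after one year: 2,000 × (1 + 0.1202/12)^12 = 2,000 × 1.127048 = $2,254.10.
Effective rate on net proceeds: 2,254.10 / 1,960 − 1 = 0.150049 = 15.005%.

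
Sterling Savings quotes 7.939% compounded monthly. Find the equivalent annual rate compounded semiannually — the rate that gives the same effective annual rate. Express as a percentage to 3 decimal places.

8.071%

EAR = (1 + 0.07939/12)^12 − 1 = 0.082343.
Solve (1 + r/2)^2 = 1.082343: r/2 = 1.082343^(1/2) − 1 = 0.040357, so r = 0.080715 = 8.071%.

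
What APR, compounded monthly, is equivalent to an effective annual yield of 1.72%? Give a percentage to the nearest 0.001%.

(1 + r/12)^12 − 1 = 0.0172, so 1 + r/12 = 1.0172^(1/12).
r/12 = 0.001422, so r = 0.017066 = 1.707%.

1.707%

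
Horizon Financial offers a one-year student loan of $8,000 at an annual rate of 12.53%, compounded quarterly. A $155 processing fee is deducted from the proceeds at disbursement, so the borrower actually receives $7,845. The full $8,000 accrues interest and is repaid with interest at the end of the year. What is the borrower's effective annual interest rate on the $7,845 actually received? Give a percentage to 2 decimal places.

15.37%

Amount owed after one year: 8,000 × (1 + 0.1253/4)^4 = 8,000 × 1.131311 = $9,050.49.
Effective rate on net proceeds: 9,050.49 / 7,845 − 1 = 0.153664 = 15.37%.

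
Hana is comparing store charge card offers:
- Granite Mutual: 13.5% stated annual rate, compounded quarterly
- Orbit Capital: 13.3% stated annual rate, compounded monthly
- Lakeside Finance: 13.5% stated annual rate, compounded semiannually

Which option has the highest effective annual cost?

Granite Mutual

Granite Mutual: (1 + 0.135/4)^4 − 1 = 14.199%
Orbit Capital: (1 + 0.133/12)^12 − 1 = 14.141%
Lakeside Finance: (1 + 0.135/2)^2 − 1 = 13.956%
The highest effective annual rate is Granite Mutual at 14.199%.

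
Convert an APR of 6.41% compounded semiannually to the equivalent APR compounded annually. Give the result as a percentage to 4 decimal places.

EAR = (1 + 0.0641/2)^2 − 1 = 0.065127.
Compounded annually, the equivalent nominal rate is the EAR itself: 6.5127%.

6.5127%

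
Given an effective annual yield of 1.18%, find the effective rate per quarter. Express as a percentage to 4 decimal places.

0.2937%

The per-quarter rate i satisfies (1 + i)^4 = 1 + 0.0118.
i = 1.0118^(1/4) − 1 = 0.0029370 = 0.2937%.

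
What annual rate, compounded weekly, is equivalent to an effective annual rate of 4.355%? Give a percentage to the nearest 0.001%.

4.265%

(1 + r/52)^52 − 1 = 0.04355, so 1 + r/52 = 1.04355^(1/52).
r/52 = 0.000820, so r = 0.042646 = 4.265%.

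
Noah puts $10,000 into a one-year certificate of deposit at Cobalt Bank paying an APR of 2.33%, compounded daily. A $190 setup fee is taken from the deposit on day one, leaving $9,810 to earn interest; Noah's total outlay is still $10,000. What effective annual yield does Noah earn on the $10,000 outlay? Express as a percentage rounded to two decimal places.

0.41%

Value after one year: 9,810 × (1 + 0.0233/365)^365 = 9,810 × 1.023573 = $10,041.25.
Effective yield on the $10,000 outlay: 10,041.25 / 10,000 − 1 = 0.004125 = 0.41%.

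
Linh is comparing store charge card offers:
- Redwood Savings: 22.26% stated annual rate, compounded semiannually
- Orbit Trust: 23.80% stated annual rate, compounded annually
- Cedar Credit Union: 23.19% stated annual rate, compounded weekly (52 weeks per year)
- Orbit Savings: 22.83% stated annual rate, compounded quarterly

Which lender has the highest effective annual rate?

Redwood Savings: (1 + 0.2226/2)^2 − 1 = 23.499%
Orbit Trust: compounded annually, EAR = 23.800%
Cedar Credit Union: (1 + 0.2319/52)^52 − 1 = 26.034%
Orbit Savings: (1 + 0.2283/4)^4 − 1 = 24.860%
The highest effective annual rate is Cedar Credit Union at 26.034%.

Cedar Credit Union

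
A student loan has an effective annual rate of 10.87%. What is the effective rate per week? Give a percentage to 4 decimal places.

The per-week rate i satisfies (1 + i)^52 = 1 + 0.1087.
i = 1.1087^(1/52) − 1 = 0.0019864 = 0.1986%.

0.1986%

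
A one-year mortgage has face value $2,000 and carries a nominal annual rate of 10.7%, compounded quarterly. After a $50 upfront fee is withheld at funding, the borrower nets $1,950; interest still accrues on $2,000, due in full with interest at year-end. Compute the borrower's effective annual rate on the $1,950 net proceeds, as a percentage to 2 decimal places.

13.99%

Amount owed after one year: 2,000 × (1 + 0.107/4)^4 = 2,000 × 1.111370 = $2,222.74.
Effective rate on net proceeds: 2,222.74 / 1,950 − 1 = 0.139867 = 13.99%.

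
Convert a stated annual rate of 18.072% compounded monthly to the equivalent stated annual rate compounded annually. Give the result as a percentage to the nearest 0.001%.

19.647%

EAR = (1 + 0.18072/12)^12 − 1 = 0.196467.
Compounded annually, the equivalent nominal rate is the EAR itself: 19.647%.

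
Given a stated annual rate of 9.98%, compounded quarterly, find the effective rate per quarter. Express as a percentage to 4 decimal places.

2.4950%

With a nominal annual rate compounded quarterly, the periodic rate is the nominal rate divided by 4.
i = 0.0998 / 4 = 0.0249500 = 2.4950%.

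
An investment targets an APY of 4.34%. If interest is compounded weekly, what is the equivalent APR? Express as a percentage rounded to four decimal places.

4.2502%

(1 + r/52)^52 − 1 = 0.0434, so 1 + r/52 = 1.0434^(1/52).
r/52 = 0.000817, so r = 0.042502 = 4.2502%.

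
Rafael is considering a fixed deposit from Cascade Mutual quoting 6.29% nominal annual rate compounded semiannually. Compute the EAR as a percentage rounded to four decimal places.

EAR = (1 + 0.0629/2)^2 − 1.
= 1.063889 − 1 = 6.3889%.

6.3889%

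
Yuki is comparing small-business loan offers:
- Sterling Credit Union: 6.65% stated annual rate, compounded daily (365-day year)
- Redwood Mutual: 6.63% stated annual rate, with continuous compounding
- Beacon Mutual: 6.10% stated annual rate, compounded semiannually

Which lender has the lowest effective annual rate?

Beacon Mutual

Sterling Credit Union: (1 + 0.0665/365)^365 − 1 = 6.875%
Redwood Mutual: e^0.0663 − 1 = 6.855%
Beacon Mutual: (1 + 0.0610/2)^2 − 1 = 6.193%
The lowest effective annual rate is Beacon Mutual at 6.193%.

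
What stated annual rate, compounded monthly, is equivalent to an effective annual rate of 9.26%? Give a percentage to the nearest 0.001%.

8.889%

(1 + r/12)^12 − 1 = 0.0926, so 1 + r/12 = 1.0926^(1/12).
r/12 = 0.007407, so r = 0.088888 = 8.889%.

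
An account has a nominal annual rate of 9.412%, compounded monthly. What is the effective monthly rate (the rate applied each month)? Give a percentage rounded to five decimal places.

With a nominal annual rate compounded monthly, the periodic rate is the nominal rate divided by 12.
i = 0.09412 / 12 = 0.0078433 = 0.78433%.

0.78433%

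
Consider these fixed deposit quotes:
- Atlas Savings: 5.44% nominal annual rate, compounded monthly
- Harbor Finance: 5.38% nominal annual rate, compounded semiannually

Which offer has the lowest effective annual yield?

Harbor Finance

Atlas Savings: (1 + 0.0544/12)^12 − 1 = 5.578%
Harbor Finance: (1 + 0.0538/2)^2 − 1 = 5.452%
The lowest effective annual rate is Harbor Finance at 5.452%.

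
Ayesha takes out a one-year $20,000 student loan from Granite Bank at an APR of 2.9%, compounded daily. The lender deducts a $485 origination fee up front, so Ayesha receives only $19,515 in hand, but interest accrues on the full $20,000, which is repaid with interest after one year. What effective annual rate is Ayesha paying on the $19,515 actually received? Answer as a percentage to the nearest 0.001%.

5.501%

Amount owed after one year: 20,000 × (1 + 0.029/365)^365 = 20,000 × 1.029423 = $20,588.47.
Effective rate on net proceeds: 20,588.47 / 19,515 − 1 = 0.055007 = 5.501%.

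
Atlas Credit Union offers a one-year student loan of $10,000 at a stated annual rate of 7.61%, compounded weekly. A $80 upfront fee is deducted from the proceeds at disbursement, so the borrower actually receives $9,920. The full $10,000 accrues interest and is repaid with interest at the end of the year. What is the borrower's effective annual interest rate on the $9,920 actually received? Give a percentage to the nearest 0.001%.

Amount owed after one year: 10,000 × (1 + 0.0761/52)^52 = 10,000 × 1.079010 = $10,790.10.
Effective rate on net proceeds: 10,790.10 / 9,920 − 1 = 0.087712 = 8.771%.

8.771%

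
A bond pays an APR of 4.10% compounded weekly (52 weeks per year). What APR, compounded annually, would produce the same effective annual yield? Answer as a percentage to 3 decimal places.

4.184%

EAR = (1 + 0.0410/52)^52 − 1 = 0.041835.
Compounded annually, the equivalent nominal rate is the EAR itself: 4.184%.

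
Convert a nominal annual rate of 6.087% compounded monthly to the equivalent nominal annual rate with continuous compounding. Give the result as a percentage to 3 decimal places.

6.072%

EAR = (1 + 0.06087/12)^12 − 1 = 0.062597.
Equivalent continuous rate: r = ln(1 + 0.062597) = 0.060716 = 6.072%.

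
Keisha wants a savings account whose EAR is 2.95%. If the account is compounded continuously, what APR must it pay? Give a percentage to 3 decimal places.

Continuous: nominal r satisfies e^r − 1 = 0.0295.
r = ln(1 + 0.0295) = ln(1.0295) = 0.029073 = 2.907%.

2.907%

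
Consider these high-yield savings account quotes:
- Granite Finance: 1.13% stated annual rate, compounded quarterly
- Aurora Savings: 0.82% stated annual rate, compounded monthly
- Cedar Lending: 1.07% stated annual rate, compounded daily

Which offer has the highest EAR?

Granite Finance

Granite Finance: (1 + 0.0113/4)^4 − 1 = 1.135%
Aurora Savings: (1 + 0.0082/12)^12 − 1 = 0.823%
Cedar Lending: (1 + 0.0107/365)^365 − 1 = 1.076%
The highest effective annual rate is Granite Finance at 1.135%.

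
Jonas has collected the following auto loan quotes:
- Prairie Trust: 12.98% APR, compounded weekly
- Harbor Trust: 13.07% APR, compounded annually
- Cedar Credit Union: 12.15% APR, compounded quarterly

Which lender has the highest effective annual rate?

Prairie Trust

Prairie Trust: (1 + 0.1298/52)^52 − 1 = 13.842%
Harbor Trust: compounded annually, EAR = 13.070%
Cedar Credit Union: (1 + 0.1215/4)^4 − 1 = 12.715%
The highest effective annual rate is Prairie Trust at 13.842%.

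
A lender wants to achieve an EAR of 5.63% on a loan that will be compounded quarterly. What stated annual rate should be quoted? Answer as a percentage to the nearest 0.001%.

5.515%

(1 + r/4)^4 − 1 = 0.0563, so 1 + r/4 = 1.0563^(1/4).
r/4 = 0.013787, so r = 0.055149 = 5.515%.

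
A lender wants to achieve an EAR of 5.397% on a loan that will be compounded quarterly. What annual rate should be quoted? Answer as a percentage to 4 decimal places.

(1 + r/4)^4 − 1 = 0.05397, so 1 + r/4 = 1.05397^(1/4).
r/4 = 0.013228, so r = 0.052911 = 5.2911%.

5.2911%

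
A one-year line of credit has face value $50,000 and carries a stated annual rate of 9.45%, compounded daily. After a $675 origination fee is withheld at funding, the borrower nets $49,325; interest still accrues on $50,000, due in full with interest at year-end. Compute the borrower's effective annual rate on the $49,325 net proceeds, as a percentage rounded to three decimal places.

11.414%

Amount owed after one year: 50,000 × (1 + 0.0945/365)^365 = 50,000 × 1.099096 = $54,954.79.
Effective rate on net proceeds: 54,954.79 / 49,325 − 1 = 0.114137 = 11.414%.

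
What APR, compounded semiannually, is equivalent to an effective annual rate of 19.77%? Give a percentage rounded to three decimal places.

18.879%

(1 + r/2)^2 − 1 = 0.1977, so 1 + r/2 = 1.1977^(1/2).
r/2 = 0.094395, so r = 0.188790 = 18.879%.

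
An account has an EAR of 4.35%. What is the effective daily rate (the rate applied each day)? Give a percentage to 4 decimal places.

The per-day rate i satisfies (1 + i)^365 = 1 + 0.0435.
i = 1.0435^(1/365) − 1 = 0.0001167 = 0.0117%.

0.0117%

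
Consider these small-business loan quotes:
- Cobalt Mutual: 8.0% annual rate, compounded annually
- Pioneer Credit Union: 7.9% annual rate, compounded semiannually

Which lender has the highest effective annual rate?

Pioneer Credit Union

Cobalt Mutual: compounded annually, EAR = 8.000%
Pioneer Credit Union: (1 + 0.079/2)^2 − 1 = 8.056%
The highest effective annual rate is Pioneer Credit Union at 8.056%.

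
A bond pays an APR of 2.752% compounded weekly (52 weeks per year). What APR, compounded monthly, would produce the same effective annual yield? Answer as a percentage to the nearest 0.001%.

2.754%

EAR = (1 + 0.02752/52)^52 − 1 = 0.027895.
Solve (1 + r/12)^12 = 1.027895: r/12 = 1.027895^(1/12) − 1 = 0.002295, so r = 0.027544 = 2.754%.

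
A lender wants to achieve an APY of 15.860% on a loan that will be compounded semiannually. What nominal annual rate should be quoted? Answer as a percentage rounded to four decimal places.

(1 + r/2)^2 − 1 = 0.15860, so 1 + r/2 = 1.15860^(1/2).
r/2 = 0.076383, so r = 0.152766 = 15.2766%.

15.2766%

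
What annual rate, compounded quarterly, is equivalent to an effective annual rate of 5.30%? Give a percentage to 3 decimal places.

(1 + r/4)^4 − 1 = 0.0530, so 1 + r/4 = 1.0530^(1/4).
r/4 = 0.012995, so r = 0.051978 = 5.198%.

5.198%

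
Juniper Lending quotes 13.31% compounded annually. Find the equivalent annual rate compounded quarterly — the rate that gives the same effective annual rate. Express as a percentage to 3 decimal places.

Compounded annually, EAR = nominal = 0.133100.
Solve (1 + r/4)^4 = 1.133100: r/4 = 1.133100^(1/4) − 1 = 0.031732, so r = 0.126930 = 12.693%.

12.693%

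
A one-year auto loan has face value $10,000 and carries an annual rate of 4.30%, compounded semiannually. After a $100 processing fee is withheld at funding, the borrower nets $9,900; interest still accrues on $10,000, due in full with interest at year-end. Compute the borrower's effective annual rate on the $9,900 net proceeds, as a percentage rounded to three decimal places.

Amount owed after one year: 10,000 × (1 + 0.0430/2)^2 = 10,000 × 1.043462 = $10,434.62.
Effective rate on net proceeds: 10,434.62 / 9,900 − 1 = 0.054002 = 5.400%.

5.400%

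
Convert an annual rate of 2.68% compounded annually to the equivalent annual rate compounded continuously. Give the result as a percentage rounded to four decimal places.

Compounded annually, EAR = nominal = 0.026800.
Equivalent continuous rate: r = ln(1 + 0.026800) = 0.026447 = 2.6447%.

2.6447%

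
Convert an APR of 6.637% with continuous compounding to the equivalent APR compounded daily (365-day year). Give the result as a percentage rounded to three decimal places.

6.638%

EAR under continuous compounding: e^0.06637 − 1 = 0.068622.
Solve (1 + r/365)^365 = 1.068622: r/365 = 1.068622^(1/365) − 1 = 0.000182, so r = 0.066376 = 6.638%.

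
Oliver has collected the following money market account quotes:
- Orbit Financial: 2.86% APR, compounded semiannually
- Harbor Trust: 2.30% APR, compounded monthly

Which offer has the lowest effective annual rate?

Harbor Trust

Orbit Financial: (1 + 0.0286/2)^2 − 1 = 2.880%
Harbor Trust: (1 + 0.0230/12)^12 − 1 = 2.324%
The lowest effective annual rate is Harbor Trust at 2.324%.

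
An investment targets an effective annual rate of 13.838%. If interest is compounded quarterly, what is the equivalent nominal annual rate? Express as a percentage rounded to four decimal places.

(1 + r/4)^4 − 1 = 0.13838, so 1 + r/4 = 1.13838^(1/4).
r/4 = 0.032932, so r = 0.131729 = 13.1729%.

13.1729%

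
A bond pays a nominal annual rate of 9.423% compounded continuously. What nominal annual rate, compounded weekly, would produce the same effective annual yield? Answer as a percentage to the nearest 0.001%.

9.432%

EAR under continuous compounding: e^0.09423 − 1 = 0.098812.
Solve (1 + r/52)^52 = 1.098812: r/52 = 1.098812^(1/52) − 1 = 0.001814, so r = 0.094315 = 9.432%.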